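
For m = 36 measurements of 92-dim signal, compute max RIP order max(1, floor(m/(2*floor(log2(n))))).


floor(log2(92)) = 6.
2*6 = 12.
m/(2*floor(log2(n))) = 36/12 ≈ 3.0.
floor = 3.
k = max(1, 3) = 3.

3


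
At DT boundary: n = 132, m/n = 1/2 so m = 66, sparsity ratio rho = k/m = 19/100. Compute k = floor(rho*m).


m = 1/2*132 = 66.
rho = 19/100.
rho*m = 19/100*66 = 12.54.
k = floor(12.54) = 12.

12


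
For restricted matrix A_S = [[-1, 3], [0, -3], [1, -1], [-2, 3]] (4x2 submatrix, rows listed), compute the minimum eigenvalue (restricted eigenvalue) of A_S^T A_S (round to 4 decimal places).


A_S^T A_S = [[6, -10], [-10, 28]].
trace = 34.
det = 68.
disc = trace^2 - 4*det = 1156 - 4*68 = 884.
sqrt(884) ≈ 29.732137.
lam_min = (34 - sqrt(884))/2 ≈ (34 - 29.732137)/2 = 2.1339315 ≈ 2.1339.

2.1339


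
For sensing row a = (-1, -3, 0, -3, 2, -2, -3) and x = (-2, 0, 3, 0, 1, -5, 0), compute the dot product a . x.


Non-zero terms: ['-1*-2', '0*3', '2*1', '-2*-5']
Products: [2, 0, 2, 10]
y = sum = 14.

14


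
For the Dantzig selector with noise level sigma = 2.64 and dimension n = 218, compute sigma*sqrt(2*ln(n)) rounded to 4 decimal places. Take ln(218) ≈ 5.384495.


ln(218) ≈ 5.384495.
2*ln(n) ≈ 10.76899.
sqrt(2*ln(n)) ≈ sqrt(10.76899) ≈ 3.281614.
threshold ≈ 2.64*3.281614 = 8.66346096 ≈ 8.6635.

8.6635


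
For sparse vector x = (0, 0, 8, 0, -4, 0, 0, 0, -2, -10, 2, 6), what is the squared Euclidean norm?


Non-zero entries: [(2, 8), (4, -4), (8, -2), (9, -10), (10, 2), (11, 6)]
Squares: [64, 16, 4, 100, 4, 36]
||x||_2^2 = sum = 224.

224


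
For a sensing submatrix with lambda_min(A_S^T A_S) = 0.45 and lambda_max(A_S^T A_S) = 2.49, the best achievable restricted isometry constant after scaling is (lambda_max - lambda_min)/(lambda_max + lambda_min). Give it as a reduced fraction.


lambda_max - lambda_min = 2.49 - 0.45 = 2.04.
lambda_max + lambda_min = 2.49 + 0.45 = 2.94.
delta = 2.04/2.94 = 204/294 = 34/49.

34/49


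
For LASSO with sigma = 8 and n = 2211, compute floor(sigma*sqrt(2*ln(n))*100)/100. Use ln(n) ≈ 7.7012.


ln(2211) ≈ 7.7012.
2*ln(n) ≈ 15.4024.
sqrt(2*ln(n)) ≈ sqrt(15.4024) ≈ 3.924589.
lambda ≈ 8*3.924589 = 31.396712.
floor(lambda*100)/100 = 31.39.

31.39


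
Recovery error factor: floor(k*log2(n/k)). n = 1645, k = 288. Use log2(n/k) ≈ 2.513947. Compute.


log2(n/k) = log2(1645/288) ≈ 2.513947.
k*log2(n/k) ≈ 288*2.513947 = 724.016736.
floor(724.016736) = 724.

724


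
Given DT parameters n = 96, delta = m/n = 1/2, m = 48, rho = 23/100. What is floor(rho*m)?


m = 1/2*96 = 48.
rho = 23/100.
rho*m = 23/100*48 = 11.04.
k = floor(11.04) = 11.

11


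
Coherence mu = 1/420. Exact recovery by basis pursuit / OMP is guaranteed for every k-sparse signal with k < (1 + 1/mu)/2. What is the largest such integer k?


1/mu = 420.
1 + 1/mu = 421.
(1 + 1/mu)/2 = 210.5 is not an integer, so k_max = floor(210.5) = 210.

210


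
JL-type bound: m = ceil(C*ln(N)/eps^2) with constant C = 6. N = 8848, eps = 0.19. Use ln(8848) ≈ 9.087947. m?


ln(8848) ≈ 9.087947.
eps^2 = 0.19^2 = 0.0361.
C*ln(N)/eps^2 ≈ 6*9.087947/0.0361 ≈ 1510.4621.
m = ceil(1510.4621) = 1511.

1511


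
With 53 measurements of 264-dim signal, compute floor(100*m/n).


100*m/n = 100*53/264 ≈ 20.0758.
floor = 20.

20


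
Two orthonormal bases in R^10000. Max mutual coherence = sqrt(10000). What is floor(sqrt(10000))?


100^2 = 10000 <= 10000 < 10201 = 101^2, so 100 <= sqrt(10000) < 101.
floor(sqrt(10000)) = 100.

100


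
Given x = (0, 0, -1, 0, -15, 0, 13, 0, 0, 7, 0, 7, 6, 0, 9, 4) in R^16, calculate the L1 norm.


Non-zero entries: [(2, -1), (4, -15), (6, 13), (9, 7), (11, 7), (12, 6), (14, 9), (15, 4)]
Absolute values: [1, 15, 13, 7, 7, 6, 9, 4]
||x||_1 = sum = 62.

62


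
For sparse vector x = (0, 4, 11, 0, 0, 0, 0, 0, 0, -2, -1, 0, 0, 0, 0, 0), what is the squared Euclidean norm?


Non-zero entries: [(1, 4), (2, 11), (9, -2), (10, -1)]
Squares: [16, 121, 4, 1]
||x||_2^2 = sum = 142.

142


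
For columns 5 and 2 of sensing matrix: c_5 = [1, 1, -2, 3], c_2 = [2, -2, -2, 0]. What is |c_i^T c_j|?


Inner product: 1*2 + 1*-2 + -2*-2 + 3*0
Products: [2, -2, 4, 0]
Sum = 4.
|dot| = 4.

4


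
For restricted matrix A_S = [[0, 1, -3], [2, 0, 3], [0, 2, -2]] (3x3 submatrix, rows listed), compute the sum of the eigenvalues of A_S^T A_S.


Sum of eigenvalues of A_S^T A_S = trace(A_S^T A_S) = sum of squared column norms of A_S.
A_S^T A_S diagonal: [4, 5, 22].
trace = 4 + 5 + 22 = 31.

31


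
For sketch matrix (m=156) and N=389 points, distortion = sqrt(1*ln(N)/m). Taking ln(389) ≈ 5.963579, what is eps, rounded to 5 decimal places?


ln(389) ≈ 5.963579.
1*ln(N)/m ≈ 1*5.963579/156 ≈ 0.03822807.
eps = sqrt(0.03822807) ≈ 0.19552 ≈ 0.19552.

0.19552


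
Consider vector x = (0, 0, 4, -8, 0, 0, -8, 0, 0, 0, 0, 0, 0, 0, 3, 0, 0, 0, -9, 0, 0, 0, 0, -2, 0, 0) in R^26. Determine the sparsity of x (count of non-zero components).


Non-zero positions: [2, 3, 6, 14, 18, 23].
Sparsity = 6.

6


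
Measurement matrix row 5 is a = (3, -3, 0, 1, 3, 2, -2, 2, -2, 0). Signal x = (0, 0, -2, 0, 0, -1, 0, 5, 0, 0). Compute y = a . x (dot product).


Non-zero terms: ['0*-2', '2*-1', '2*5']
Products: [0, -2, 10]
y = sum = 8.

8


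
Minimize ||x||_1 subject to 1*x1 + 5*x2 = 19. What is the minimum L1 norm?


Axis intercepts:
  x1 = 19, x2 = 0: L1 = 19
  x1 = 0, x2 = 19/5: L1 = 19/5
x* = (0, 19/5)
||x*||_1 = 19/5.

19/5


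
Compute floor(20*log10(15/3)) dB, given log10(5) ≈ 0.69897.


||x||/||e|| = 15/3 = 5.
log10(5) ≈ 0.69897.
20*log10(||x||/||e||) ≈ 20*0.69897 = 13.9794.
floor(13.9794) = 13.

13


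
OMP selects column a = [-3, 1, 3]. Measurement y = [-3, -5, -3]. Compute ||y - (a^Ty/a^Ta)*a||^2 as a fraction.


a^T a = 19.
a^T y = -5.
coeff = -5/19 = -5/19.
||r||^2 = 792/19.

792/19


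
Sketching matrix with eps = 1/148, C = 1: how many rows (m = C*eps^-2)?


1/eps = 148.
(1/eps)^2 = 21904.
m = 1*21904 = 21904.

21904


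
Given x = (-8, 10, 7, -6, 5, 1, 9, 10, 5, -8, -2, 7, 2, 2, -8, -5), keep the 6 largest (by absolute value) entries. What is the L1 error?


Sorted |x_i| descending: [10, 10, 9, 8, 8, 8, 7, 7, 6, 5, 5, 5, 2, 2, 2, 1]
Keep top 6: [10, 10, 9, 8, 8, 8]
Tail entries: [7, 7, 6, 5, 5, 5, 2, 2, 2, 1]
L1 error = sum of tail = 42.

42


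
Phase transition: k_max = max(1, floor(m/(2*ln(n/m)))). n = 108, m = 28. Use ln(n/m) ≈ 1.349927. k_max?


n/m = 108/28 = 27/7.
ln(n/m) ≈ 1.349927.
2*ln(n/m) ≈ 2.699854.
m/(2*ln(n/m)) ≈ 28/2.699854 ≈ 10.3709.
floor = 10.
k_max = max(1, 10) = 10.

10


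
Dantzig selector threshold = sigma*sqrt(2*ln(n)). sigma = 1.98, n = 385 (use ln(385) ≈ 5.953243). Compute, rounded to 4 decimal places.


ln(385) ≈ 5.953243.
2*ln(n) ≈ 11.906486.
sqrt(2*ln(n)) ≈ sqrt(11.906486) ≈ 3.450578.
threshold ≈ 1.98*3.450578 = 6.83214444 ≈ 6.8321.

6.8321


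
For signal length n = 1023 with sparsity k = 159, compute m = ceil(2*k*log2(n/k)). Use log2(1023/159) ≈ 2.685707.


log2(n/k) = log2(1023/159) ≈ 2.685707.
2*k*log2(n/k) ≈ 2*159*2.685707 = 854.054826.
m = ceil(854.054826) = 855.

855


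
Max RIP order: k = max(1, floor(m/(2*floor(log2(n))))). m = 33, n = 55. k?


floor(log2(55)) = 5.
2*5 = 10.
m/(2*floor(log2(n))) = 33/10 ≈ 3.3.
floor = 3.
k = max(1, 3) = 3.

3


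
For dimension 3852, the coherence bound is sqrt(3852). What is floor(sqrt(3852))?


62^2 = 3844 <= 3852 < 3969 = 63^2, so 62 <= sqrt(3852) < 63.
floor(sqrt(3852)) = 62.

62


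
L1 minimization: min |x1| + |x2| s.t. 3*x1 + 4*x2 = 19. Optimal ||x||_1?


Axis intercepts:
  x1 = 19/3, x2 = 0: L1 = 19/3
  x1 = 0, x2 = 19/4: L1 = 19/4
x* = (0, 19/4)
||x*||_1 = 19/4.

19/4


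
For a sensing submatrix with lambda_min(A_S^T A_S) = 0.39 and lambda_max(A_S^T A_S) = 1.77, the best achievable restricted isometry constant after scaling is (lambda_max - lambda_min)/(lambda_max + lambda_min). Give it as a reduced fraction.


lambda_max - lambda_min = 1.77 - 0.39 = 1.38.
lambda_max + lambda_min = 1.77 + 0.39 = 2.16.
delta = 1.38/2.16 = 138/216 = 23/36.

23/36


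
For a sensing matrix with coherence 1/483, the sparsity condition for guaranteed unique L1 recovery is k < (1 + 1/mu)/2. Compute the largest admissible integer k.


1/mu = 483.
1 + 1/mu = 484.
(1 + 1/mu)/2 = 242 is an integer and the inequality is strict, so k_max = 242 - 1 = 241.

241


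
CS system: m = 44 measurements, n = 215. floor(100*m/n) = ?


100*m/n = 100*44/215 ≈ 20.4651.
floor = 20.

20


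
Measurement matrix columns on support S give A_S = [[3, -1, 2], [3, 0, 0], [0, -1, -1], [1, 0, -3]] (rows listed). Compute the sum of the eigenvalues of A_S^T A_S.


Sum of eigenvalues of A_S^T A_S = trace(A_S^T A_S) = sum of squared column norms of A_S.
A_S^T A_S diagonal: [19, 2, 14].
trace = 19 + 2 + 14 = 35.

35


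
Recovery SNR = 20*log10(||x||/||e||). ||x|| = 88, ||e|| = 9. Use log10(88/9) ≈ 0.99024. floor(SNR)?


||x||/||e|| = 88/9.
log10(88/9) ≈ 0.99024.
20*log10(||x||/||e||) ≈ 20*0.99024 = 19.8048.
floor(19.8048) = 19.

19


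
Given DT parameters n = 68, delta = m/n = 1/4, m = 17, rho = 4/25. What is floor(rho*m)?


m = 1/4*68 = 17.
rho = 4/25.
rho*m = 4/25*17 = 2.72.
k = floor(2.72) = 2.

2


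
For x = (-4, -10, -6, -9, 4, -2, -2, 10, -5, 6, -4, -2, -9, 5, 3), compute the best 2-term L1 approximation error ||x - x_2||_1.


Sorted |x_i| descending: [10, 10, 9, 9, 6, 6, 5, 5, 4, 4, 4, 3, 2, 2, 2]
Keep top 2: [10, 10]
Tail entries: [9, 9, 6, 6, 5, 5, 4, 4, 4, 3, 2, 2, 2]
L1 error = sum of tail = 61.

61


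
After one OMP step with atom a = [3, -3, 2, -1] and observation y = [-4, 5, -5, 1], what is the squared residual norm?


a^T a = 23.
a^T y = -38.
coeff = -38/23 = -38/23.
||r||^2 = 97/23.

97/23


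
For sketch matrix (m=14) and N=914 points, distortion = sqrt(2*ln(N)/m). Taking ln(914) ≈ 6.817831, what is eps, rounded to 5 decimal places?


ln(914) ≈ 6.817831.
2*ln(N)/m ≈ 2*6.817831/14 ≈ 0.97397586.
eps = sqrt(0.97397586) ≈ 0.9869022 ≈ 0.98690.

0.98690


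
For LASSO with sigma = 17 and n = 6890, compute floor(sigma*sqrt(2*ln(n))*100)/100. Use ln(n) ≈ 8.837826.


ln(6890) ≈ 8.837826.
2*ln(n) ≈ 17.675652.
sqrt(2*ln(n)) ≈ sqrt(17.675652) ≈ 4.204242.
lambda ≈ 17*4.204242 = 71.472114.
floor(lambda*100)/100 = 71.47.

71.47


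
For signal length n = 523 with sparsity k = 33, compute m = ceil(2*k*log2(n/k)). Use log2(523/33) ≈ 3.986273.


log2(n/k) = log2(523/33) ≈ 3.986273.
2*k*log2(n/k) ≈ 2*33*3.986273 = 263.094018.
m = ceil(263.094018) = 264.

264


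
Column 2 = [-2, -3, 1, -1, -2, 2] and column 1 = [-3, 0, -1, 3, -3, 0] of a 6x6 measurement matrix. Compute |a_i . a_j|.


Inner product: -2*-3 + -3*0 + 1*-1 + -1*3 + -2*-3 + 2*0
Products: [6, 0, -1, -3, 6, 0]
Sum = 8.
|dot| = 8.

8


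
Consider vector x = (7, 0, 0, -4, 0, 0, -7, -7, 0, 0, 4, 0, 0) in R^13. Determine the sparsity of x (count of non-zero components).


Non-zero positions: [0, 3, 6, 7, 10].
Sparsity = 5.

5


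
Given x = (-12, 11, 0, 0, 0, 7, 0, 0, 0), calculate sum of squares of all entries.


Non-zero entries: [(0, -12), (1, 11), (5, 7)]
Squares: [144, 121, 49]
||x||_2^2 = sum = 314.

314


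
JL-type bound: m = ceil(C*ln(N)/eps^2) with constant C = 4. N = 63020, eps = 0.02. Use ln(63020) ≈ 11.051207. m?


ln(63020) ≈ 11.051207.
eps^2 = 0.02^2 = 0.0004.
C*ln(N)/eps^2 ≈ 4*11.051207/0.0004 ≈ 110512.07.
m = ceil(110512.07) = 110513.

110513


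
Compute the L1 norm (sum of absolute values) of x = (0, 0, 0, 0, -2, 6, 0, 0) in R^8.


Non-zero entries: [(4, -2), (5, 6)]
Absolute values: [2, 6]
||x||_1 = sum = 8.

8


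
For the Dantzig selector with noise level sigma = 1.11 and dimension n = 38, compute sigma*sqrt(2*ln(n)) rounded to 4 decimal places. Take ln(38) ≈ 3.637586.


ln(38) ≈ 3.637586.
2*ln(n) ≈ 7.275172.
sqrt(2*ln(n)) ≈ sqrt(7.275172) ≈ 2.697253.
threshold ≈ 1.11*2.697253 = 2.99395083 ≈ 2.9940.

2.9940


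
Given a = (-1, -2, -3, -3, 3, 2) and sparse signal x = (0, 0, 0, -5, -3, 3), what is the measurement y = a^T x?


Non-zero terms: ['-3*-5', '3*-3', '2*3']
Products: [15, -9, 6]
y = sum = 12.

12


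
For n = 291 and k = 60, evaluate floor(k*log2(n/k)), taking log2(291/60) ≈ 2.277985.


log2(n/k) = log2(291/60) ≈ 2.277985.
k*log2(n/k) ≈ 60*2.277985 = 136.6791.
floor(136.6791) = 136.

136


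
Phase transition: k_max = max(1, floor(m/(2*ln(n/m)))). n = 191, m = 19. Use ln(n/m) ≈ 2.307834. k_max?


n/m = 191/19.
ln(n/m) ≈ 2.307834.
2*ln(n/m) ≈ 4.615668.
m/(2*ln(n/m)) ≈ 19/4.615668 ≈ 4.1164.
floor = 4.
k_max = max(1, 4) = 4.

4


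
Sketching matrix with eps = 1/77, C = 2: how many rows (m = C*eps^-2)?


1/eps = 77.
(1/eps)^2 = 5929.
m = 2*5929 = 11858.

11858


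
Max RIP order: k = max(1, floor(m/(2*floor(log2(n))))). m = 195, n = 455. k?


floor(log2(455)) = 8.
2*8 = 16.
m/(2*floor(log2(n))) = 195/16 ≈ 12.1875.
floor = 12.
k = max(1, 12) = 12.

12


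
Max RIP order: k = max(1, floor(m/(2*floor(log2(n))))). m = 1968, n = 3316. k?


floor(log2(3316)) = 11.
2*11 = 22.
m/(2*floor(log2(n))) = 1968/22 ≈ 89.4545.
floor = 89.
k = max(1, 89) = 89.

89


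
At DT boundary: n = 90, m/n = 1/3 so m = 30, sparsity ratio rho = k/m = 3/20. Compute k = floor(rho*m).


m = 1/3*90 = 30.
rho = 3/20.
rho*m = 3/20*30 = 4.5.
k = floor(4.5) = 4.

4


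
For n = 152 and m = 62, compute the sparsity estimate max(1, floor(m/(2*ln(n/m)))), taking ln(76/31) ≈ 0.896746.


n/m = 152/62 = 76/31.
ln(n/m) ≈ 0.896746.
2*ln(n/m) ≈ 1.793492.
m/(2*ln(n/m)) ≈ 62/1.793492 ≈ 34.5694.
floor = 34.
k_max = max(1, 34) = 34.

34


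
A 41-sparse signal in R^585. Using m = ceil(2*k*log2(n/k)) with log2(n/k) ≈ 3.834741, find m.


log2(n/k) = log2(585/41) ≈ 3.834741.
2*k*log2(n/k) ≈ 2*41*3.834741 = 314.448762.
m = ceil(314.448762) = 315.

315


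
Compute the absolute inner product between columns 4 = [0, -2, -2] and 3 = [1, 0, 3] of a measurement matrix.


Inner product: 0*1 + -2*0 + -2*3
Products: [0, 0, -6]
Sum = -6.
|dot| = 6.

6


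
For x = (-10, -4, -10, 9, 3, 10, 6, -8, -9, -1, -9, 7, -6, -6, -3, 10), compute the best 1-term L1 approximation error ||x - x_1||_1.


Sorted |x_i| descending: [10, 10, 10, 10, 9, 9, 9, 8, 7, 6, 6, 6, 4, 3, 3, 1]
Keep top 1: [10]
Tail entries: [10, 10, 10, 9, 9, 9, 8, 7, 6, 6, 6, 4, 3, 3, 1]
L1 error = sum of tail = 101.

101


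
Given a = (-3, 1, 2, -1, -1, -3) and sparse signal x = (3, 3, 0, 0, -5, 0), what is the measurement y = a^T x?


Non-zero terms: ['-3*3', '1*3', '-1*-5']
Products: [-9, 3, 5]
y = sum = -1.

-1


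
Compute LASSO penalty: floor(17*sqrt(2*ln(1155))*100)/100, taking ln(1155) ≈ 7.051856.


ln(1155) ≈ 7.051856.
2*ln(n) ≈ 14.103712.
sqrt(2*ln(n)) ≈ sqrt(14.103712) ≈ 3.755491.
lambda ≈ 17*3.755491 = 63.843347.
floor(lambda*100)/100 = 63.84.

63.84


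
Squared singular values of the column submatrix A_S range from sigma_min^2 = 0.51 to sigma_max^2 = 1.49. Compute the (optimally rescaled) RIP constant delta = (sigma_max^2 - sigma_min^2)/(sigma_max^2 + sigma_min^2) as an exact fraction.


lambda_max - lambda_min = 1.49 - 0.51 = 0.98.
lambda_max + lambda_min = 1.49 + 0.51 = 2.00.
delta = 0.98/2.00 = 98/200 = 49/100.

49/100


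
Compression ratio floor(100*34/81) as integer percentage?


100*m/n = 100*34/81 ≈ 41.9753.
floor = 41.

41


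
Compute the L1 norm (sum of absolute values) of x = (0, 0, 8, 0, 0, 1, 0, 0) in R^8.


Non-zero entries: [(2, 8), (5, 1)]
Absolute values: [8, 1]
||x||_1 = sum = 9.

9


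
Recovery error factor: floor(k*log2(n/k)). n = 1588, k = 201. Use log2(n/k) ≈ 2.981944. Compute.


log2(n/k) = log2(1588/201) ≈ 2.981944.
k*log2(n/k) ≈ 201*2.981944 = 599.370744.
floor(599.370744) = 599.

599


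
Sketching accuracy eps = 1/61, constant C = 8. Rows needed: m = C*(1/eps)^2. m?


1/eps = 61.
(1/eps)^2 = 3721.
m = 8*3721 = 29768.

29768


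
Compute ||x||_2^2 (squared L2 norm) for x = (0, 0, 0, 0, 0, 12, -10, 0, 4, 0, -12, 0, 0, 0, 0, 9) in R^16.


Non-zero entries: [(5, 12), (6, -10), (8, 4), (10, -12), (15, 9)]
Squares: [144, 100, 16, 144, 81]
||x||_2^2 = sum = 485.

485


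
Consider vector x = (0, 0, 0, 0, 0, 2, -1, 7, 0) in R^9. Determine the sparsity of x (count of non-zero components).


Non-zero positions: [5, 6, 7].
Sparsity = 3.

3


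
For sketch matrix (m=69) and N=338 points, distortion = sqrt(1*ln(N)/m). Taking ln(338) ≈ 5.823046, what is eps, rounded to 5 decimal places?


ln(338) ≈ 5.823046.
1*ln(N)/m ≈ 1*5.823046/69 ≈ 0.08439197.
eps = sqrt(0.08439197) ≈ 0.290503 ≈ 0.29050.

0.29050


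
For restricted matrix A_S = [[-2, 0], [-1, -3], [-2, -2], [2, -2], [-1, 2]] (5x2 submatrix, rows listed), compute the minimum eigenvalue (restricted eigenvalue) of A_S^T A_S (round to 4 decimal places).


A_S^T A_S = [[14, 1], [1, 21]].
trace = 35.
det = 293.
disc = trace^2 - 4*det = 1225 - 4*293 = 53.
sqrt(53) ≈ 7.280110.
lam_min = (35 - sqrt(53))/2 ≈ (35 - 7.280110)/2 = 13.859945 ≈ 13.8599.

13.8599


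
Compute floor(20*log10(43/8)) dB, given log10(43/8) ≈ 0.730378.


||x||/||e|| = 43/8.
log10(43/8) ≈ 0.730378.
20*log10(||x||/||e||) ≈ 20*0.730378 = 14.60756.
floor(14.60756) = 14.

14


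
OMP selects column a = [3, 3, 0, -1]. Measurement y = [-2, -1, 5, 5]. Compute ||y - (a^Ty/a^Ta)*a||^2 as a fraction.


a^T a = 19.
a^T y = -14.
coeff = -14/19 = -14/19.
||r||^2 = 849/19.

849/19


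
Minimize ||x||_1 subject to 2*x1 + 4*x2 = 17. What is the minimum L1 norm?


Axis intercepts:
  x1 = 17/2, x2 = 0: L1 = 17/2
  x1 = 0, x2 = 17/4: L1 = 17/4
x* = (0, 17/4)
||x*||_1 = 17/4.

17/4


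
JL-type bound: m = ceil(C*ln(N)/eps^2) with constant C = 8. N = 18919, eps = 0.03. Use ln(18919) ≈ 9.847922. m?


ln(18919) ≈ 9.847922.
eps^2 = 0.03^2 = 0.0009.
C*ln(N)/eps^2 ≈ 8*9.847922/0.0009 ≈ 87537.0844.
m = ceil(87537.0844) = 87538.

87538


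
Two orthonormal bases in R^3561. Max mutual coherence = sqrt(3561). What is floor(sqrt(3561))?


59^2 = 3481 <= 3561 < 3600 = 60^2, so 59 <= sqrt(3561) < 60.
floor(sqrt(3561)) = 59.

59


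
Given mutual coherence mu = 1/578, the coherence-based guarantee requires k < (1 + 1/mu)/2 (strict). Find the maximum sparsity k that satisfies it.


1/mu = 578.
1 + 1/mu = 579.
(1 + 1/mu)/2 = 289.5 is not an integer, so k_max = floor(289.5) = 289.

289


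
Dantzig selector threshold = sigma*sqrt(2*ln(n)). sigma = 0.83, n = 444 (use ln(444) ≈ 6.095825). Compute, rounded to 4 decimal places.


ln(444) ≈ 6.095825.
2*ln(n) ≈ 12.19165.
sqrt(2*ln(n)) ≈ sqrt(12.19165) ≈ 3.491654.
threshold ≈ 0.83*3.491654 = 2.89807282 ≈ 2.8981.

2.8981


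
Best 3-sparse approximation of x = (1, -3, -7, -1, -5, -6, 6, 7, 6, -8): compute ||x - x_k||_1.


Sorted |x_i| descending: [8, 7, 7, 6, 6, 6, 5, 3, 1, 1]
Keep top 3: [8, 7, 7]
Tail entries: [6, 6, 6, 5, 3, 1, 1]
L1 error = sum of tail = 28.

28


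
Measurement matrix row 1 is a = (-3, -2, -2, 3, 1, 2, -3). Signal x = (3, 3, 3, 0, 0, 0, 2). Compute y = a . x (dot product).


Non-zero terms: ['-3*3', '-2*3', '-2*3', '-3*2']
Products: [-9, -6, -6, -6]
y = sum = -27.

-27


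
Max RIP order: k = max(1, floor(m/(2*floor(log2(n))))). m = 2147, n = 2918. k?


floor(log2(2918)) = 11.
2*11 = 22.
m/(2*floor(log2(n))) = 2147/22 ≈ 97.5909.
floor = 97.
k = max(1, 97) = 97.

97


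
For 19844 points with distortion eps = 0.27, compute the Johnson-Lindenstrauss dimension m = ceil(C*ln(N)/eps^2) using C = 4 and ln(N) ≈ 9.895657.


ln(19844) ≈ 9.895657.
eps^2 = 0.27^2 = 0.0729.
C*ln(N)/eps^2 ≈ 4*9.895657/0.0729 ≈ 542.9716.
m = ceil(542.9716) = 543.

543


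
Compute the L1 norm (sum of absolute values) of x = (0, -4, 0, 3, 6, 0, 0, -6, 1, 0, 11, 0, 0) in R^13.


Non-zero entries: [(1, -4), (3, 3), (4, 6), (7, -6), (8, 1), (10, 11)]
Absolute values: [4, 3, 6, 6, 1, 11]
||x||_1 = sum = 31.

31


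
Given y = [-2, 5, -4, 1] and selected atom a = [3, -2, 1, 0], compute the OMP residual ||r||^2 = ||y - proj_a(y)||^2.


a^T a = 14.
a^T y = -20.
coeff = -20/14 = -10/7.
||r||^2 = 122/7.

122/7


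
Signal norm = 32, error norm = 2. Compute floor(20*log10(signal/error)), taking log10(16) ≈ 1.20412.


||x||/||e|| = 32/2 = 16.
log10(16) ≈ 1.20412.
20*log10(||x||/||e||) ≈ 20*1.20412 = 24.0824.
floor(24.0824) = 24.

24


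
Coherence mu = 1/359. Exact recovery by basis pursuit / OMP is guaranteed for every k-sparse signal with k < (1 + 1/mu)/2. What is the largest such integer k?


1/mu = 359.
1 + 1/mu = 360.
(1 + 1/mu)/2 = 180 is an integer and the inequality is strict, so k_max = 180 - 1 = 179.

179


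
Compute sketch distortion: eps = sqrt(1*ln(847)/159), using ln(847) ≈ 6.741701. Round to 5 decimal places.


ln(847) ≈ 6.741701.
1*ln(N)/m ≈ 1*6.741701/159 ≈ 0.04240064.
eps = sqrt(0.04240064) ≈ 0.2059142 ≈ 0.20591.

0.20591


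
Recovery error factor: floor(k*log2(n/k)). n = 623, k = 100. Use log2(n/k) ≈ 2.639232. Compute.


log2(n/k) = log2(623/100) ≈ 2.639232.
k*log2(n/k) ≈ 100*2.639232 = 263.9232.
floor(263.9232) = 263.

263


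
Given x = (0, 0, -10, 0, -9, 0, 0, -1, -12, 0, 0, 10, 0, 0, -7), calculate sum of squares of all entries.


Non-zero entries: [(2, -10), (4, -9), (7, -1), (8, -12), (11, 10), (14, -7)]
Squares: [100, 81, 1, 144, 100, 49]
||x||_2^2 = sum = 475.

475


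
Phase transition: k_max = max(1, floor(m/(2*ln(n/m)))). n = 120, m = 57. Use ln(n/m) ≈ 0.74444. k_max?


n/m = 120/57 = 40/19.
ln(n/m) ≈ 0.74444.
2*ln(n/m) ≈ 1.48888.
m/(2*ln(n/m)) ≈ 57/1.48888 ≈ 38.2838.
floor = 38.
k_max = max(1, 38) = 38.

38


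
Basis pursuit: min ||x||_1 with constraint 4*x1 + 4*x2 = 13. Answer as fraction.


Axis intercepts:
  x1 = 13/4, x2 = 0: L1 = 13/4
  x1 = 0, x2 = 13/4: L1 = 13/4
x* = (13/4, 0)
||x*||_1 = 13/4.

13/4


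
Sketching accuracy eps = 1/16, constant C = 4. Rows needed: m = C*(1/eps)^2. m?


1/eps = 16.
(1/eps)^2 = 256.
m = 4*256 = 1024.

1024


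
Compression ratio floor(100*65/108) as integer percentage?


100*m/n = 100*65/108 ≈ 60.1852.
floor = 60.

60


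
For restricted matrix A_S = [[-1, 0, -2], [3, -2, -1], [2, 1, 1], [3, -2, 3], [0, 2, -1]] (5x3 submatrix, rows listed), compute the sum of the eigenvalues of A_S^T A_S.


Sum of eigenvalues of A_S^T A_S = trace(A_S^T A_S) = sum of squared column norms of A_S.
A_S^T A_S diagonal: [23, 13, 16].
trace = 23 + 13 + 16 = 52.

52


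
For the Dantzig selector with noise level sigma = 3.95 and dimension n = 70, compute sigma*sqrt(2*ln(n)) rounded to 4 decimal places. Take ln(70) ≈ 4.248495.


ln(70) ≈ 4.248495.
2*ln(n) ≈ 8.49699.
sqrt(2*ln(n)) ≈ sqrt(8.49699) ≈ 2.91496.
threshold ≈ 3.95*2.91496 = 11.514092 ≈ 11.5141.

11.5141


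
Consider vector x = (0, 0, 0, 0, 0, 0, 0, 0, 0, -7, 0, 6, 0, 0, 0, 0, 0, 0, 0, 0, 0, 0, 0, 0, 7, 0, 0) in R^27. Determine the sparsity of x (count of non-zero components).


Non-zero positions: [9, 11, 24].
Sparsity = 3.

3


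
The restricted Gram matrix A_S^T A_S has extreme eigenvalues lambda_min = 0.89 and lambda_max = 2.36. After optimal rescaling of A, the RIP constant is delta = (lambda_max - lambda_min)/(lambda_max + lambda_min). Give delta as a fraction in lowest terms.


lambda_max - lambda_min = 2.36 - 0.89 = 1.47.
lambda_max + lambda_min = 2.36 + 0.89 = 3.25.
delta = 1.47/3.25 = 147/325.

147/325


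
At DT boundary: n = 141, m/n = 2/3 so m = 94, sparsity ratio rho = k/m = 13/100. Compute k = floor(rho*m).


m = 2/3*141 = 94.
rho = 13/100.
rho*m = 13/100*94 = 12.22.
k = floor(12.22) = 12.

12


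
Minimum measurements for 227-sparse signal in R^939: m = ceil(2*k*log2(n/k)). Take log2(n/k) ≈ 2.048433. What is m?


log2(n/k) = log2(939/227) ≈ 2.048433.
2*k*log2(n/k) ≈ 2*227*2.048433 = 929.988582.
m = ceil(929.988582) = 930.

930


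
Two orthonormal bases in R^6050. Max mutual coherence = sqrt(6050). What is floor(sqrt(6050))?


77^2 = 5929 <= 6050 < 6084 = 78^2, so 77 <= sqrt(6050) < 78.
floor(sqrt(6050)) = 77.

77


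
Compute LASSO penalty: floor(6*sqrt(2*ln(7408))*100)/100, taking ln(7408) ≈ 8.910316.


ln(7408) ≈ 8.910316.
2*ln(n) ≈ 17.820632.
sqrt(2*ln(n)) ≈ sqrt(17.820632) ≈ 4.221449.
lambda ≈ 6*4.221449 = 25.328694.
floor(lambda*100)/100 = 25.32.

25.32


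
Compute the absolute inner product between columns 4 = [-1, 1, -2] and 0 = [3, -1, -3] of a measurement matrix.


Inner product: -1*3 + 1*-1 + -2*-3
Products: [-3, -1, 6]
Sum = 2.
|dot| = 2.

2


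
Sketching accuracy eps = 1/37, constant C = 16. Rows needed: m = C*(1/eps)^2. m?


1/eps = 37.
(1/eps)^2 = 1369.
m = 16*1369 = 21904.

21904


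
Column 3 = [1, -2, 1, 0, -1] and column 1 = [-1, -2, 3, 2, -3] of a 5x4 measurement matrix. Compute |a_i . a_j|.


Inner product: 1*-1 + -2*-2 + 1*3 + 0*2 + -1*-3
Products: [-1, 4, 3, 0, 3]
Sum = 9.
|dot| = 9.

9


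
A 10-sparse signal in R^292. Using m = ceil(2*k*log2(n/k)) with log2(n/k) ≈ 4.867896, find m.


log2(n/k) = log2(292/10) ≈ 4.867896.
2*k*log2(n/k) ≈ 2*10*4.867896 = 97.35792.
m = ceil(97.35792) = 98.

98


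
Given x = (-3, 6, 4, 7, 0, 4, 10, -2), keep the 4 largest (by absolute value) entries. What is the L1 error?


Sorted |x_i| descending: [10, 7, 6, 4, 4, 3, 2, 0]
Keep top 4: [10, 7, 6, 4]
Tail entries: [4, 3, 2, 0]
L1 error = sum of tail = 9.

9


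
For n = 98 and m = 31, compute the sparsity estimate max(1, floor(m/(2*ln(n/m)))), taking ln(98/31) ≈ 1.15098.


n/m = 98/31.
ln(n/m) ≈ 1.15098.
2*ln(n/m) ≈ 2.30196.
m/(2*ln(n/m)) ≈ 31/2.30196 ≈ 13.4668.
floor = 13.
k_max = max(1, 13) = 13.

13


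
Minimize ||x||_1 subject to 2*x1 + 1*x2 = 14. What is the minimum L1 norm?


Axis intercepts:
  x1 = 7, x2 = 0: L1 = 7
  x1 = 0, x2 = 14: L1 = 14
x* = (7, 0)
||x*||_1 = 7.

7


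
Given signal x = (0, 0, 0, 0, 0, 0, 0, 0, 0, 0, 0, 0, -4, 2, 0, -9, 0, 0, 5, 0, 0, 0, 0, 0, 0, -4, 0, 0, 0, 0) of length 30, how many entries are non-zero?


Non-zero positions: [12, 13, 15, 18, 25].
Sparsity = 5.

5


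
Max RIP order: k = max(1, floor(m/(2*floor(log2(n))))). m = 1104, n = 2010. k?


floor(log2(2010)) = 10.
2*10 = 20.
m/(2*floor(log2(n))) = 1104/20 ≈ 55.2.
floor = 55.
k = max(1, 55) = 55.

55


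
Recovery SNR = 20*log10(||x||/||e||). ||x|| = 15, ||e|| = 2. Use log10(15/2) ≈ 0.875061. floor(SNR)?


||x||/||e|| = 15/2.
log10(15/2) ≈ 0.875061.
20*log10(||x||/||e||) ≈ 20*0.875061 = 17.50122.
floor(17.50122) = 17.

17


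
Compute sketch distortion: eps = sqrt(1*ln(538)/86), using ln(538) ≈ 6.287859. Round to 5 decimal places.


ln(538) ≈ 6.287859.
1*ln(N)/m ≈ 1*6.287859/86 ≈ 0.07311464.
eps = sqrt(0.07311464) ≈ 0.2703972 ≈ 0.27040.

0.27040


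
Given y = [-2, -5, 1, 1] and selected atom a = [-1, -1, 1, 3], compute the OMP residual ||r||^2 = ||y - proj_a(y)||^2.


a^T a = 12.
a^T y = 11.
coeff = 11/12 = 11/12.
||r||^2 = 251/12.

251/12


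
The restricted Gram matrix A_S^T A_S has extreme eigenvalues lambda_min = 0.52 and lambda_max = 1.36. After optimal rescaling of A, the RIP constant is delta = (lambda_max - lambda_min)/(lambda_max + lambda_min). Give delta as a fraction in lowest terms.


lambda_max - lambda_min = 1.36 - 0.52 = 0.84.
lambda_max + lambda_min = 1.36 + 0.52 = 1.88.
delta = 0.84/1.88 = 84/188 = 21/47.

21/47


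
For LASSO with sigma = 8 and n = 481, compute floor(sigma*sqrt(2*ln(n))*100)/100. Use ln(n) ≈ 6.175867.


ln(481) ≈ 6.175867.
2*ln(n) ≈ 12.351734.
sqrt(2*ln(n)) ≈ sqrt(12.351734) ≈ 3.514503.
lambda ≈ 8*3.514503 = 28.116024.
floor(lambda*100)/100 = 28.11.

28.11


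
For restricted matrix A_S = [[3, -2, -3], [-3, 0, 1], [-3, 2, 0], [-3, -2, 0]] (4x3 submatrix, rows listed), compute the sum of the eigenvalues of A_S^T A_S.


Sum of eigenvalues of A_S^T A_S = trace(A_S^T A_S) = sum of squared column norms of A_S.
A_S^T A_S diagonal: [36, 12, 10].
trace = 36 + 12 + 10 = 58.

58


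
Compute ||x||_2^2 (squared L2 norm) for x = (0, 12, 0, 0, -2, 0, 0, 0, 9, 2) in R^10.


Non-zero entries: [(1, 12), (4, -2), (8, 9), (9, 2)]
Squares: [144, 4, 81, 4]
||x||_2^2 = sum = 233.

233


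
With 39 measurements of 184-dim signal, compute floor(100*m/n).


100*m/n = 100*39/184 ≈ 21.1957.
floor = 21.

21


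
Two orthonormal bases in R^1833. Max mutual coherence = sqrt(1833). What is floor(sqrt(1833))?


42^2 = 1764 <= 1833 < 1849 = 43^2, so 42 <= sqrt(1833) < 43.
floor(sqrt(1833)) = 42.

42


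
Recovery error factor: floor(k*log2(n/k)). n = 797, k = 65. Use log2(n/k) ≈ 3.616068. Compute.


log2(n/k) = log2(797/65) ≈ 3.616068.
k*log2(n/k) ≈ 65*3.616068 = 235.04442.
floor(235.04442) = 235.

235


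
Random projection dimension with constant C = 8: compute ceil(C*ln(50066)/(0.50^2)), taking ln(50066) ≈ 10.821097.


ln(50066) ≈ 10.821097.
eps^2 = 0.50^2 = 0.25.
C*ln(N)/eps^2 ≈ 8*10.821097/0.25 ≈ 346.2751.
m = ceil(346.2751) = 347.

347


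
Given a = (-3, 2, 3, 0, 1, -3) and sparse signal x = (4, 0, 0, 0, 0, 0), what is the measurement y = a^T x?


Non-zero terms: ['-3*4']
Products: [-12]
y = sum = -12.

-12


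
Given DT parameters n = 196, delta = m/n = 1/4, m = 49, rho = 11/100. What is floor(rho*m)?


m = 1/4*196 = 49.
rho = 11/100.
rho*m = 11/100*49 = 5.39.
k = floor(5.39) = 5.

5


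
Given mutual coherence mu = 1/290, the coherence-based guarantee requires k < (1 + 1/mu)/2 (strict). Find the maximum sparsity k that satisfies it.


1/mu = 290.
1 + 1/mu = 291.
(1 + 1/mu)/2 = 145.5 is not an integer, so k_max = floor(145.5) = 145.

145


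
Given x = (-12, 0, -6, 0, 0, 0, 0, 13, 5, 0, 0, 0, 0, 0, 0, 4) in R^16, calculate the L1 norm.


Non-zero entries: [(0, -12), (2, -6), (7, 13), (8, 5), (15, 4)]
Absolute values: [12, 6, 13, 5, 4]
||x||_1 = sum = 40.

40


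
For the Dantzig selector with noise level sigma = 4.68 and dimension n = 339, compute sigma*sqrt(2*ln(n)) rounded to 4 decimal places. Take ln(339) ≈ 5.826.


ln(339) ≈ 5.826.
2*ln(n) ≈ 11.652.
sqrt(2*ln(n)) ≈ sqrt(11.652) ≈ 3.413503.
threshold ≈ 4.68*3.413503 = 15.97519404 ≈ 15.9752.

15.9752


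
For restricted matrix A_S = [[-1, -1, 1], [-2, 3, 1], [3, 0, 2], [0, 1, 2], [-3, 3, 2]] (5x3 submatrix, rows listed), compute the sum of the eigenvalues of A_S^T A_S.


Sum of eigenvalues of A_S^T A_S = trace(A_S^T A_S) = sum of squared column norms of A_S.
A_S^T A_S diagonal: [23, 20, 14].
trace = 23 + 20 + 14 = 57.

57


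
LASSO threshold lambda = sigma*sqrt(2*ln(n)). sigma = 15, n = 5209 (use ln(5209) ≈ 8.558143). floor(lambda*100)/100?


ln(5209) ≈ 8.558143.
2*ln(n) ≈ 17.116286.
sqrt(2*ln(n)) ≈ sqrt(17.116286) ≈ 4.137183.
lambda ≈ 15*4.137183 = 62.057745.
floor(lambda*100)/100 = 62.05.

62.05


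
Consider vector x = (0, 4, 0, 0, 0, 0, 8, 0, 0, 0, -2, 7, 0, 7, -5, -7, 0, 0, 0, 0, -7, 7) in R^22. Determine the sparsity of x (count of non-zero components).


Non-zero positions: [1, 6, 10, 11, 13, 14, 15, 20, 21].
Sparsity = 9.

9


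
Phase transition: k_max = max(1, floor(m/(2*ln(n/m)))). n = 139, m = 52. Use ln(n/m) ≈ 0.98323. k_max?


n/m = 139/52.
ln(n/m) ≈ 0.98323.
2*ln(n/m) ≈ 1.96646.
m/(2*ln(n/m)) ≈ 52/1.96646 ≈ 26.4435.
floor = 26.
k_max = max(1, 26) = 26.

26


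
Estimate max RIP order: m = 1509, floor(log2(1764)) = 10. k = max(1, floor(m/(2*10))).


floor(log2(1764)) = 10.
2*10 = 20.
m/(2*floor(log2(n))) = 1509/20 ≈ 75.45.
floor = 75.
k = max(1, 75) = 75.

75


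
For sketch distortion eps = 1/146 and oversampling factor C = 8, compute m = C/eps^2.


1/eps = 146.
(1/eps)^2 = 21316.
m = 8*21316 = 170528.

170528


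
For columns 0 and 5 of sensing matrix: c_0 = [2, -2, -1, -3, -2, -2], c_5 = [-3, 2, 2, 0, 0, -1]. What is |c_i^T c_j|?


Inner product: 2*-3 + -2*2 + -1*2 + -3*0 + -2*0 + -2*-1
Products: [-6, -4, -2, 0, 0, 2]
Sum = -10.
|dot| = 10.

10


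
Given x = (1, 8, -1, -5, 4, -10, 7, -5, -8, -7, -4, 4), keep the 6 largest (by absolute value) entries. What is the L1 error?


Sorted |x_i| descending: [10, 8, 8, 7, 7, 5, 5, 4, 4, 4, 1, 1]
Keep top 6: [10, 8, 8, 7, 7, 5]
Tail entries: [5, 4, 4, 4, 1, 1]
L1 error = sum of tail = 19.

19


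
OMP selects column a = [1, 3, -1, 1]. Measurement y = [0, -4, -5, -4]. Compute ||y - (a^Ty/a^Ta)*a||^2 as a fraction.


a^T a = 12.
a^T y = -11.
coeff = -11/12 = -11/12.
||r||^2 = 563/12.

563/12


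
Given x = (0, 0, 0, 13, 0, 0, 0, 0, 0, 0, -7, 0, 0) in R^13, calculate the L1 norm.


Non-zero entries: [(3, 13), (10, -7)]
Absolute values: [13, 7]
||x||_1 = sum = 20.

20


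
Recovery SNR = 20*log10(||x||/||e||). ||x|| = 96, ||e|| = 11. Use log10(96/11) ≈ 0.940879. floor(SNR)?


||x||/||e|| = 96/11.
log10(96/11) ≈ 0.940879.
20*log10(||x||/||e||) ≈ 20*0.940879 = 18.81758.
floor(18.81758) = 18.

18


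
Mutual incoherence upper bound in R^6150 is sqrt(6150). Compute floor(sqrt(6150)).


78^2 = 6084 <= 6150 < 6241 = 79^2, so 78 <= sqrt(6150) < 79.
floor(sqrt(6150)) = 78.

78


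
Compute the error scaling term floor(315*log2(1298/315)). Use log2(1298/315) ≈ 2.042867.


log2(n/k) = log2(1298/315) ≈ 2.042867.
k*log2(n/k) ≈ 315*2.042867 = 643.503105.
floor(643.503105) = 643.

643


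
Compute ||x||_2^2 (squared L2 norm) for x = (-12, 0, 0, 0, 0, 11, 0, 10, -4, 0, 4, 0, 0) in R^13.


Non-zero entries: [(0, -12), (5, 11), (7, 10), (8, -4), (10, 4)]
Squares: [144, 121, 100, 16, 16]
||x||_2^2 = sum = 397.

397


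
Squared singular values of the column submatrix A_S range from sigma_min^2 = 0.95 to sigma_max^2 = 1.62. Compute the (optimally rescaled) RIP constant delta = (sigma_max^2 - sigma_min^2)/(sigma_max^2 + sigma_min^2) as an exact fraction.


lambda_max - lambda_min = 1.62 - 0.95 = 0.67.
lambda_max + lambda_min = 1.62 + 0.95 = 2.57.
delta = 0.67/2.57 = 67/257.

67/257


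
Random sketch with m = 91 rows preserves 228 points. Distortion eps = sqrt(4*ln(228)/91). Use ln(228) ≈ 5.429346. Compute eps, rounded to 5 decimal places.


ln(228) ≈ 5.429346.
4*ln(N)/m ≈ 4*5.429346/91 ≈ 0.23865257.
eps = sqrt(0.23865257) ≈ 0.4885208 ≈ 0.48852.

0.48852


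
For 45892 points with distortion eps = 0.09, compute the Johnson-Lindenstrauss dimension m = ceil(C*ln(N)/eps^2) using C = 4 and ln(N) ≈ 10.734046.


ln(45892) ≈ 10.734046.
eps^2 = 0.09^2 = 0.0081.
C*ln(N)/eps^2 ≈ 4*10.734046/0.0081 ≈ 5300.7635.
m = ceil(5300.7635) = 5301.

5301


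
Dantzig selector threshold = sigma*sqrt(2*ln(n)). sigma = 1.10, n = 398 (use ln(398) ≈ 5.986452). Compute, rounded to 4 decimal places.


ln(398) ≈ 5.986452.
2*ln(n) ≈ 11.972904.
sqrt(2*ln(n)) ≈ sqrt(11.972904) ≈ 3.460188.
threshold ≈ 1.10*3.460188 = 3.8062068 ≈ 3.8062.

3.8062


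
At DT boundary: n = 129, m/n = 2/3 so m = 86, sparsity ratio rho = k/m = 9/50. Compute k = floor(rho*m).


m = 2/3*129 = 86.
rho = 9/50.
rho*m = 9/50*86 = 15.48.
k = floor(15.48) = 15.

15


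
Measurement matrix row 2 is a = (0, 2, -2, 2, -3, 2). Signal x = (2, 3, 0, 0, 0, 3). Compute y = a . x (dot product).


Non-zero terms: ['0*2', '2*3', '2*3']
Products: [0, 6, 6]
y = sum = 12.

12


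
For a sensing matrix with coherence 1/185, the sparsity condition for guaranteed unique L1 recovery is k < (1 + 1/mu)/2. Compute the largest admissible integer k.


1/mu = 185.
1 + 1/mu = 186.
(1 + 1/mu)/2 = 93 is an integer and the inequality is strict, so k_max = 93 - 1 = 92.

92


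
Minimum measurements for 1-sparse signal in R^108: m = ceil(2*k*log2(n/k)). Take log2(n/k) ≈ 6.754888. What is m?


log2(n/k) = log2(108/1) ≈ 6.754888.
2*k*log2(n/k) ≈ 2*1*6.754888 = 13.509776.
m = ceil(13.509776) = 14.

14


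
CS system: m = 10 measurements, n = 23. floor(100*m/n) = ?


100*m/n = 100*10/23 ≈ 43.4783.
floor = 43.

43


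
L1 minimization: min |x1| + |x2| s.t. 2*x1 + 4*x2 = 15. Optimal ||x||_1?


Axis intercepts:
  x1 = 15/2, x2 = 0: L1 = 15/2
  x1 = 0, x2 = 15/4: L1 = 15/4
x* = (0, 15/4)
||x*||_1 = 15/4.

15/4


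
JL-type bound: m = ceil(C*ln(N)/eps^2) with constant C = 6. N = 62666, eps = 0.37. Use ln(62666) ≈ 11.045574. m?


ln(62666) ≈ 11.045574.
eps^2 = 0.37^2 = 0.1369.
C*ln(N)/eps^2 ≈ 6*11.045574/0.1369 ≈ 484.1011.
m = ceil(484.1011) = 485.

485


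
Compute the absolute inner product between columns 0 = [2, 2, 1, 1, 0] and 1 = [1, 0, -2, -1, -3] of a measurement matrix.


Inner product: 2*1 + 2*0 + 1*-2 + 1*-1 + 0*-3
Products: [2, 0, -2, -1, 0]
Sum = -1.
|dot| = 1.

1


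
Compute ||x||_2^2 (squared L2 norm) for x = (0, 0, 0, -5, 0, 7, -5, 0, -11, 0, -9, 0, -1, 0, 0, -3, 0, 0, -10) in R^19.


Non-zero entries: [(3, -5), (5, 7), (6, -5), (8, -11), (10, -9), (12, -1), (15, -3), (18, -10)]
Squares: [25, 49, 25, 121, 81, 1, 9, 100]
||x||_2^2 = sum = 411.

411


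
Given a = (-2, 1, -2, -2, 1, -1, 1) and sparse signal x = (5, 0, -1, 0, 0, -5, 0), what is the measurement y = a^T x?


Non-zero terms: ['-2*5', '-2*-1', '-1*-5']
Products: [-10, 2, 5]
y = sum = -3.

-3


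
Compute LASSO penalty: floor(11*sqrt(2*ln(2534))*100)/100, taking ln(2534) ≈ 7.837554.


ln(2534) ≈ 7.837554.
2*ln(n) ≈ 15.675108.
sqrt(2*ln(n)) ≈ sqrt(15.675108) ≈ 3.95918.
lambda ≈ 11*3.95918 = 43.55098.
floor(lambda*100)/100 = 43.55.

43.55


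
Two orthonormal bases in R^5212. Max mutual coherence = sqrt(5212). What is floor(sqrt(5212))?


72^2 = 5184 <= 5212 < 5329 = 73^2, so 72 <= sqrt(5212) < 73.
floor(sqrt(5212)) = 72.

72


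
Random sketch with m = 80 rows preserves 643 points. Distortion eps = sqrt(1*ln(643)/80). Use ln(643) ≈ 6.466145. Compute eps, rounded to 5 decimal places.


ln(643) ≈ 6.466145.
1*ln(N)/m ≈ 1*6.466145/80 ≈ 0.08082681.
eps = sqrt(0.08082681) ≈ 0.2843006 ≈ 0.28430.

0.28430


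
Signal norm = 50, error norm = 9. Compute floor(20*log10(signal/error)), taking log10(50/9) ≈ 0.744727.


||x||/||e|| = 50/9.
log10(50/9) ≈ 0.744727.
20*log10(||x||/||e||) ≈ 20*0.744727 = 14.89454.
floor(14.89454) = 14.

14


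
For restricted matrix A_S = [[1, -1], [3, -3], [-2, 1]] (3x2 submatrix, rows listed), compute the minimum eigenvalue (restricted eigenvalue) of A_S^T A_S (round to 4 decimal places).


A_S^T A_S = [[14, -12], [-12, 11]].
trace = 25.
det = 10.
disc = trace^2 - 4*det = 625 - 4*10 = 585.
sqrt(585) ≈ 24.186773.
lam_min = (25 - sqrt(585))/2 ≈ (25 - 24.186773)/2 = 0.4066135 ≈ 0.4066.

0.4066


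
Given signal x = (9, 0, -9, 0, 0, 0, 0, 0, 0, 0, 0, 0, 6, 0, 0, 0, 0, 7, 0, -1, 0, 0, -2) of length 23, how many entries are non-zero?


Non-zero positions: [0, 2, 12, 17, 19, 22].
Sparsity = 6.

6


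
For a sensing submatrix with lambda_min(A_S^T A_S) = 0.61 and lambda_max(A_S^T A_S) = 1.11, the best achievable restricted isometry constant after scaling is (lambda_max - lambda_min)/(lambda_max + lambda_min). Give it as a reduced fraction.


lambda_max - lambda_min = 1.11 - 0.61 = 0.50.
lambda_max + lambda_min = 1.11 + 0.61 = 1.72.
delta = 0.50/1.72 = 50/172 = 25/86.

25/86


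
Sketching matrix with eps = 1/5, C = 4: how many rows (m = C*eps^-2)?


1/eps = 5.
(1/eps)^2 = 25.
m = 4*25 = 100.

100


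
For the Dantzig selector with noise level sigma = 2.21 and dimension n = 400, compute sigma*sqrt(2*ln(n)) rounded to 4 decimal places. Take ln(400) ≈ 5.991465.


ln(400) ≈ 5.991465.
2*ln(n) ≈ 11.98293.
sqrt(2*ln(n)) ≈ sqrt(11.98293) ≈ 3.461637.
threshold ≈ 2.21*3.461637 = 7.65021777 ≈ 7.6502.

7.6502


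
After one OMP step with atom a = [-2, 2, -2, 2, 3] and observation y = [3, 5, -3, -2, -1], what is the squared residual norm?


a^T a = 25.
a^T y = 3.
coeff = 3/25 = 3/25.
||r||^2 = 1191/25.

1191/25
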